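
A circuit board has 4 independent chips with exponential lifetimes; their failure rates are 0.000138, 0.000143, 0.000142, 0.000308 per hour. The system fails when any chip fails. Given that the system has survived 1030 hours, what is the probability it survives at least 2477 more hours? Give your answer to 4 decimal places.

Time to first failure ~ Exp(Σλ) with Σλ = 0.000731.
By memorylessness, P(T > 1030+2477 | T > 1030) = P(T > 2477) = e^(−0.000731·2477) ≈ 0.1635.

0.1635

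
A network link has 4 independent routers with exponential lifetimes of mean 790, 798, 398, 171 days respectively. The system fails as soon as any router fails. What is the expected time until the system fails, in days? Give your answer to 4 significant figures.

91.92

The first failure time is exponential with rate Σλ_i = 1/790 + 1/798 + 1/398 + 1/171 = 0.0108795 per day.
E[min] = 1/Σλ = 1/0.0108795 = 91.9162 days.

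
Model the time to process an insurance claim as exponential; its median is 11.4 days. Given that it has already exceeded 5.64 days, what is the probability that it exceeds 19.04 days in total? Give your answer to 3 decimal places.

0.443

For an exponential, median = ln(2)/λ, so λ = ln 2 / 11.4 = 0.0608024 per day.
The exponential is memoryless, so the remaining time is again Exp(λ): the condition X > 5.64 is irrelevant.
P(X > 13.4) = e^(−0.81475) ≈ 0.443.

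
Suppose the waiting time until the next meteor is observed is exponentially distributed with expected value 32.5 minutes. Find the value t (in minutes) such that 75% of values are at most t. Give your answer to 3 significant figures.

The rate is λ = 1/32.5 = 0.0307692 per minute.
Set 1 − e^(−λt) = 0.75, so t = −ln(0.25)/λ = 1.3863/0.0307692 ≈ 45.0546 minutes.

45.1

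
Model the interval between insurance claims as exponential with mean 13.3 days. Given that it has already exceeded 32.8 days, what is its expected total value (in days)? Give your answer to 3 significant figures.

46.1

The rate is λ = 1/13.3 = 0.075188 per day.
By memorylessness, E[X | X > 32.8] = 32.8 + 1/λ = 32.8 + 13.3 = 46.1 days.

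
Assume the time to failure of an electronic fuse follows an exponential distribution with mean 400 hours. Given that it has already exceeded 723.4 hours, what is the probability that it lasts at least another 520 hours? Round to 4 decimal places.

The rate is λ = 1/400 = 0.0025 per hour.
By the memoryless property, P(X > 723.4+520 | X > 723.4) = P(X > 520).
P(X > 520) = e^(−1.3) ≈ 0.2725.

0.2725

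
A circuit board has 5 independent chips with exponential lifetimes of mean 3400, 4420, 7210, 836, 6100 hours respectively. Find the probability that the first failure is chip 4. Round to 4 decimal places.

Rates: λ_i = 1/mean_i → 0.000294118, 0.000226244, 0.000138696, 0.00119617, 0.000163934; Σλ = 0.00201916.
P(chip 4 first) = λ_4/Σλ = 0.00119617/0.00201916 ≈ 0.5924.

0.5924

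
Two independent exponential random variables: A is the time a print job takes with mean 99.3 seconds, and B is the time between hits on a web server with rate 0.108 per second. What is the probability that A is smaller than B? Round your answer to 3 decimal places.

λ_1 = 1/99.3 = 0.0100705, λ_2 = 0.108.
For independent exponentials, P(A < B) = λ_1/(λ_1+λ_2) = 0.0100705/0.11807 ≈ 0.085.

0.085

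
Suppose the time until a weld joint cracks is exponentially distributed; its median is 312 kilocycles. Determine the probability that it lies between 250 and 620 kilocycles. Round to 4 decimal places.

0.3216

For an exponential, median = ln(2)/λ, so λ = ln 2 / 312 = 0.00222163 per kilocycle.
P(250 < X < 620) = e^(−λ·250) − e^(−λ·620) = 0.57384 − 0.25223 ≈ 0.3216.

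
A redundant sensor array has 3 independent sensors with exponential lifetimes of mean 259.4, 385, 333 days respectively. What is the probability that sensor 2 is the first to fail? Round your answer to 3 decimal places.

0.275

Rates: λ_i = 1/mean_i → 0.00385505, 0.0025974, 0.003003; Σλ = 0.00945546.
P(sensor 2 first) = λ_2/Σλ = 0.0025974/0.00945546 ≈ 0.275.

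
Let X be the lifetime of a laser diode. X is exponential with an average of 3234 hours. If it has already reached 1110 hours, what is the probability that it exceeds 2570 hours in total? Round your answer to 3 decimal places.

The rate is λ = 1/3234 = 0.000309215 per hour.
By the memoryless property, P(X > 1110+1460 | X > 1110) = P(X > 1460).
P(X > 1460) = e^(−0.45145) ≈ 0.637.

0.637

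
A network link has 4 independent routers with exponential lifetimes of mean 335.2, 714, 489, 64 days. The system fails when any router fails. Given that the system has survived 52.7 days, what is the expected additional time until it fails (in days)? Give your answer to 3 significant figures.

45.3

First-failure rate Σλ = 1/335.2 + 1/714 + 1/489 + 1/64 = 0.0220538.
By memorylessness the expected residual is 1/Σλ = 45.3436 days, regardless of the 52.7 already elapsed.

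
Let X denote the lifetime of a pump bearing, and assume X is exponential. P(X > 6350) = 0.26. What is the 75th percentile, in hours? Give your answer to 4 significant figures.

6535

e^(−λ·6350) = 0.26 ⇒ λ = −ln(0.26)/6350 = 0.000212138.
75th percentile: 1 − e^(−λt) = 0.75, t = −ln(0.25)/λ = 6534.88 hours.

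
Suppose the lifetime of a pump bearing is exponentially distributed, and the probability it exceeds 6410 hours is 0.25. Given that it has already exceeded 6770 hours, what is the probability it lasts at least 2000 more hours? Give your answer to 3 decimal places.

From e^(−λ·6410) = 0.25, λ = −ln(0.25)/6410 = 0.000216271.
Memoryless: P(X > 6770+2000 | X > 6770) = P(X > 2000) = e^(−0.000216271·2000) ≈ 0.649.

0.649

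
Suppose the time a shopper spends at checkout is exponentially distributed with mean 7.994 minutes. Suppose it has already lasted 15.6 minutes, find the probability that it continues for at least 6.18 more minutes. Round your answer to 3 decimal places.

0.462

The rate is λ = 1/7.994 = 0.125094 per minute.
By the memoryless property, P(X > 15.6+6.18 | X > 15.6) = P(X > 6.18).
P(X > 6.18) = e^(−0.77308) ≈ 0.462.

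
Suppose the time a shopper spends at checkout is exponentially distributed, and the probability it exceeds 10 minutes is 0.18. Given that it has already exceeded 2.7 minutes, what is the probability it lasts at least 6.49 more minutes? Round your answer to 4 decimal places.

0.3286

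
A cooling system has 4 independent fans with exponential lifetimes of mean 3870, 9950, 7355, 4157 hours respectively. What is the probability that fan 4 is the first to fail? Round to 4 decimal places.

Rates: λ_i = 1/mean_i → 0.000258398, 0.000100503, 0.000135962, 0.000240558; Σλ = 0.00073542.
P(fan 4 first) = λ_4/Σλ = 0.000240558/0.00073542 ≈ 0.3271.

0.3271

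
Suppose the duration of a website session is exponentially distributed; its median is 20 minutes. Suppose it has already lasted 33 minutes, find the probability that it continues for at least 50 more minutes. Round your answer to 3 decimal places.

0.177

For an exponential, median = ln(2)/λ, so λ = ln 2 / 20 = 0.0346574 per minute.
P(X > s+t | X > s) = e^(−λ(s+t))/e^(−λs) = e^(−λt), independent of s = 33.
P(X > 50) = e^(−1.7329) ≈ 0.177.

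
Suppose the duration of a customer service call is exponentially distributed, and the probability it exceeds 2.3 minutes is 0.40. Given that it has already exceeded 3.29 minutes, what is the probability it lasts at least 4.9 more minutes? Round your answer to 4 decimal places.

0.1420

From e^(−λ·2.3) = 0.40, λ = −ln(0.40)/2.3 = 0.398387.
Memoryless: P(X > 3.29+4.9 | X > 3.29) = P(X > 4.9) = e^(−0.398387·4.9) ≈ 0.1420.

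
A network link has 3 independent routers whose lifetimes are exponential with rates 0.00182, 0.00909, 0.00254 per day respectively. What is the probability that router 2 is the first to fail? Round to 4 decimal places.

The time to first failure is exponential with rate Σλ = 0.00182 + 0.00909 + 0.00254 = 0.01345.
P(router 2 first) = λ_2/Σλ = 0.00909/0.01345 ≈ 0.6758.

0.6758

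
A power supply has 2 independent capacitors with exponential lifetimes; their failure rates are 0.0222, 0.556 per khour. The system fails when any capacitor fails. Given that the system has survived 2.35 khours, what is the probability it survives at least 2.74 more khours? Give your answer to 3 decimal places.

0.205

Time to first failure ~ Exp(Σλ) with Σλ = 0.5782.
By memorylessness, P(T > 2.35+2.74 | T > 2.35) = P(T > 2.74) = e^(−0.5782·2.74) ≈ 0.205.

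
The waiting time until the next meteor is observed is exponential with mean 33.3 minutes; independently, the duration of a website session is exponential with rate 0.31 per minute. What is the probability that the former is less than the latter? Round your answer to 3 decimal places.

0.088

λ_1 = 1/33.3 = 0.03003, λ_2 = 0.31.
For independent exponentials, P(the former < the latter) = λ_1/(λ_1+λ_2) = 0.03003/0.34003 ≈ 0.088.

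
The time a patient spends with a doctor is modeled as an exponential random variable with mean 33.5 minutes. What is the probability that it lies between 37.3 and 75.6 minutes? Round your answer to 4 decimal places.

The rate is λ = 1/33.5 = 0.0298507 per minute.
P(37.3 < X < 75.6) = e^(−λ·37.3) − e^(−λ·75.6) = 0.32843 − 0.10469 ≈ 0.2237.

0.2237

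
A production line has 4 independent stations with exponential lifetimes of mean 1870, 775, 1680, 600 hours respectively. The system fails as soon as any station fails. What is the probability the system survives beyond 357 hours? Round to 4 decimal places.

0.2325

The first failure time is exponential with rate Σλ_i = 1/1870 + 1/775 + 1/1680 + 1/600 = 0.00408699 per hour.
P(min > 357) = e^(−0.00408699·357) = e^(−1.4591) ≈ 0.2325.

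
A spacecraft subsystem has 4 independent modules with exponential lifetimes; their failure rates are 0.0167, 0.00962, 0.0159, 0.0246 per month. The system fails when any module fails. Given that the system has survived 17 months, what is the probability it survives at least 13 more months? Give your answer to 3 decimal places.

0.420

Time to first failure ~ Exp(Σλ) with Σλ = 0.06682.
By memorylessness, P(T > 17+13 | T > 17) = P(T > 13) = e^(−0.06682·13) ≈ 0.420.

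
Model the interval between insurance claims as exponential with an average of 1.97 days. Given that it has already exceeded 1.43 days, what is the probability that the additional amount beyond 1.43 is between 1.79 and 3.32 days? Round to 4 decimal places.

0.2177

The rate is λ = 1/1.97 = 0.507614 per day.
Memoryless: the residual past 1.43 is again Exp(λ).
P(1.79 < residual < 3.32) = e^(−λ·1.79) − e^(−λ·3.32) = 0.40308 − 0.18539 ≈ 0.2177.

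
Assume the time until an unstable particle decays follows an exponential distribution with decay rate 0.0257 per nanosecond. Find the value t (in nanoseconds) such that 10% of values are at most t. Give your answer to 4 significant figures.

Set 1 − e^(−λt) = 0.1, so t = −ln(0.9)/λ = 0.10536/0.0257 ≈ 4.09963 nanoseconds.

4.100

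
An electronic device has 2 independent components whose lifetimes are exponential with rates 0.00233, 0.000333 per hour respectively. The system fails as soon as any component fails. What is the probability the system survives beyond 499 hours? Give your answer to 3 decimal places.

The time to first failure is exponential with rate Σλ = 0.00233 + 0.000333 = 0.002663.
P(min > 499) = e^(−0.002663·499) = e^(−1.3288) ≈ 0.265.

0.265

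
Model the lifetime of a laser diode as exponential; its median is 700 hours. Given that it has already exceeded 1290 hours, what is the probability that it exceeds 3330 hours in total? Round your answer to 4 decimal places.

0.1327

For an exponential, median = ln(2)/λ, so λ = ln 2 / 700 = 0.00099021 per hour.
The exponential is memoryless, so the remaining time is again Exp(λ): the condition X > 1290 is irrelevant.
P(X > 2040) = e^(−2.02) ≈ 0.1327.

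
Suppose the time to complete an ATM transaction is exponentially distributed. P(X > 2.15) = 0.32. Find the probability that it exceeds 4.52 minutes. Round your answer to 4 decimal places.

e^(−λ·2.15) = 0.32 ⇒ λ = −ln(0.32)/2.15 = 0.529969.
P(X > 4.52) = e^(−0.529969·4.52) = e^(−2.3955) ≈ 0.0911.

0.0911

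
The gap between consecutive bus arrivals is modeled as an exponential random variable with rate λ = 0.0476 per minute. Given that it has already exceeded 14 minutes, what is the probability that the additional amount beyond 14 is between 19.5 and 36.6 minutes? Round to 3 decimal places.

0.220

Memoryless: the residual past 14 is again Exp(λ).
P(19.5 < residual < 36.6) = e^(−λ·19.5) − e^(−λ·36.6) = 0.39526 − 0.17514 ≈ 0.220.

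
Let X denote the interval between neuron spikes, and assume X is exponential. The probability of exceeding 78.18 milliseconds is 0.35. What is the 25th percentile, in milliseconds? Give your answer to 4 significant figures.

21.42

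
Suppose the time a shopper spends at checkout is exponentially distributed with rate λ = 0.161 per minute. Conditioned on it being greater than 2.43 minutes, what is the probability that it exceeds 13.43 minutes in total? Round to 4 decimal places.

0.1702

P(X > s+t | X > s) = e^(−λ(s+t))/e^(−λs) = e^(−λt), independent of s = 2.43.
P(X > 11) = e^(−1.771) ≈ 0.1702.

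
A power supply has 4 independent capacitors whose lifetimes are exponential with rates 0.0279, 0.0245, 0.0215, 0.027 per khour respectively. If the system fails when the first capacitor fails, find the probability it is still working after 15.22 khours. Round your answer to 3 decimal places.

The time to first failure is exponential with rate Σλ = 0.0279 + 0.0245 + 0.0215 + 0.027 = 0.1009.
P(min > 15.22) = e^(−0.1009·15.22) = e^(−1.5357) ≈ 0.215.

0.215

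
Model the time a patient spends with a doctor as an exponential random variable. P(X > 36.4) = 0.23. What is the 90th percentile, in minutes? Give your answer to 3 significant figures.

e^(−λ·36.4) = 0.23 ⇒ λ = −ln(0.23)/36.4 = 0.0403757.
90th percentile: 1 − e^(−λt) = 0.9, t = −ln(0.1)/λ = 57.029 minutes.

57.0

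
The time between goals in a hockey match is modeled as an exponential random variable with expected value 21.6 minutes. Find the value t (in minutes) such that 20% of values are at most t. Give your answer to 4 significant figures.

4.820

The rate is λ = 1/21.6 = 0.0462963 per minute.
Set 1 − e^(−λt) = 0.2, so t = −ln(0.8)/λ = 0.22314/0.0462963 ≈ 4.8199 minutes.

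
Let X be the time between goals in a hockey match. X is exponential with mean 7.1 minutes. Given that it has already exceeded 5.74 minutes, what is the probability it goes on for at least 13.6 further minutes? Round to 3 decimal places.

The rate is λ = 1/7.1 = 0.140845 per minute.
P(X > s+t | X > s) = e^(−λ(s+t))/e^(−λs) = e^(−λt), independent of s = 5.74.
P(X > 13.6) = e^(−1.9155) ≈ 0.147.

0.147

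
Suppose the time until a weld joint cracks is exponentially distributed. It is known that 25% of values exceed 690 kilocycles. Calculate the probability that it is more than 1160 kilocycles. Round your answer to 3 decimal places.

e^(−λ·690) = 0.25 ⇒ λ = −ln(0.25)/690 = 0.00200912.
P(X > 1160) = e^(−0.00200912·1160) = e^(−2.3306) ≈ 0.097.

0.097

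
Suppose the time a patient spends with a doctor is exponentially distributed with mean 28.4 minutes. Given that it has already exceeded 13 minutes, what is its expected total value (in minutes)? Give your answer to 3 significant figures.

41.4

The rate is λ = 1/28.4 = 0.0352113 per minute.
By memorylessness, E[X | X > 13] = 13 + 1/λ = 13 + 28.4 = 41.4 minutes.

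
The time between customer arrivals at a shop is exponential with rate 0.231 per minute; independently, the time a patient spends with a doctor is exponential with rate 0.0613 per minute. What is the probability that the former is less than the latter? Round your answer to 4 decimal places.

λ_1 = 0.231, λ_2 = 0.0613.
For independent exponentials, P(the former < the latter) = λ_1/(λ_1+λ_2) = 0.231/0.2923 ≈ 0.7903.

0.7903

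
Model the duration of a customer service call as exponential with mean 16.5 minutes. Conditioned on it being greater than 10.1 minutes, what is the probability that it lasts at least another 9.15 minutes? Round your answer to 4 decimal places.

0.5743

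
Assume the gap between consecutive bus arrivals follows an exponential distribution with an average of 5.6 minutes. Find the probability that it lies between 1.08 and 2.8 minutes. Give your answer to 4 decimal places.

0.2181

The rate is λ = 1/5.6 = 0.178571 per minute.
P(1.08 < X < 2.8) = e^(−λ·1.08) − e^(−λ·2.8) = 0.82460 − 0.60653 ≈ 0.2181.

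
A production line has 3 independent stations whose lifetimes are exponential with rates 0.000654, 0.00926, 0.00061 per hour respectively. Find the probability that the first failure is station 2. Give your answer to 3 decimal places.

The time to first failure is exponential with rate Σλ = 0.000654 + 0.00926 + 0.00061 = 0.010524.
P(station 2 first) = λ_2/Σλ = 0.00926/0.010524 ≈ 0.880.

0.880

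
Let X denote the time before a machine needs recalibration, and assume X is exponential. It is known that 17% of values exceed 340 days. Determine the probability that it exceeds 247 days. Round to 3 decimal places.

0.276

e^(−λ·340) = 0.17 ⇒ λ = −ln(0.17)/340 = 0.00521164.
P(X > 247) = e^(−0.00521164·247) = e^(−1.2873) ≈ 0.276.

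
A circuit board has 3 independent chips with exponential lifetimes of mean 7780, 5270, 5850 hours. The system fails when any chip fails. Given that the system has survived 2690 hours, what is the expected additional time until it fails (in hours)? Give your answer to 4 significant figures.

First-failure rate Σλ = 1/7780 + 1/5270 + 1/5850 = 0.000489228.
By memorylessness the expected residual is 1/Σλ = 2044.04 hours, regardless of the 2690 already elapsed.

2044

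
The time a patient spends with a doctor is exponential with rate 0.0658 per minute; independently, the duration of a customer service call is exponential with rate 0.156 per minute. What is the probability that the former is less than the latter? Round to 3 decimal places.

0.297

λ_1 = 0.0658, λ_2 = 0.156.
For independent exponentials, P(the former < the latter) = λ_1/(λ_1+λ_2) = 0.0658/0.2218 ≈ 0.297.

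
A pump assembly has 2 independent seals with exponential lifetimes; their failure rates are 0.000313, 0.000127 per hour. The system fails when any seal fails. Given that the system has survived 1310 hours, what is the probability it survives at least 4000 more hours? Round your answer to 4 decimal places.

Time to first failure ~ Exp(Σλ) with Σλ = 0.00044.
By memorylessness, P(T > 1310+4000 | T > 1310) = P(T > 4000) = e^(−0.00044·4000) ≈ 0.1720.

0.1720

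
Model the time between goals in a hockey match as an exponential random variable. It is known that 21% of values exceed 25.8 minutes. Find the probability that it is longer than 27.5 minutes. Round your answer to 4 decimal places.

0.1895

e^(−λ·25.8) = 0.21 ⇒ λ = −ln(0.21)/25.8 = 0.0604902.
P(X > 27.5) = e^(−0.0604902·27.5) = e^(−1.6635) ≈ 0.1895.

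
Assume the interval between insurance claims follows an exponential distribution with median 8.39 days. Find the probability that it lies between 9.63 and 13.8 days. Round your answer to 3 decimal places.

For an exponential, median = ln(2)/λ, so λ = ln 2 / 8.39 = 0.0826159 per day.
P(9.63 < X < 13.8) = e^(−λ·9.63) − e^(−λ·13.8) = 0.45131 − 0.31979 ≈ 0.132.

0.132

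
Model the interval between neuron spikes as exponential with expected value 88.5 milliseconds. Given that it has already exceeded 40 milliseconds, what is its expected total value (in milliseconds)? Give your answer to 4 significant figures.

128.5

The rate is λ = 1/88.5 = 0.0112994 per millisecond.
By memorylessness, E[X | X > 40] = 40 + 1/λ = 40 + 88.5 = 128.5 milliseconds.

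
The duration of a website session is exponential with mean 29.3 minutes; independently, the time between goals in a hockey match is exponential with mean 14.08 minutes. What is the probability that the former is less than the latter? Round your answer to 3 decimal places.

λ_1 = 1/29.3 = 0.0341297, λ_2 = 1/14.08 = 0.0710227.
For independent exponentials, P(the former < the latter) = λ_1/(λ_1+λ_2) = 0.0341297/0.105152 ≈ 0.325.

0.325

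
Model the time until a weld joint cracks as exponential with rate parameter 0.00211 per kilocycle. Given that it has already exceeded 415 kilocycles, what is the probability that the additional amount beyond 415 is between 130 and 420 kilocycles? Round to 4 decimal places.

0.3479

Memoryless: the residual past 415 is again Exp(λ).
P(130 < residual < 420) = e^(−λ·130) − e^(−λ·420) = 0.76010 − 0.41222 ≈ 0.3479.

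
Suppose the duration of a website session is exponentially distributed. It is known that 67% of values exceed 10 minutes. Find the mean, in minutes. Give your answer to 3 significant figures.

e^(−λ·10) = 0.67 ⇒ λ = −ln(0.67)/10 = 0.0400478.
Mean = 1/λ = 24.9702 minutes.

25.0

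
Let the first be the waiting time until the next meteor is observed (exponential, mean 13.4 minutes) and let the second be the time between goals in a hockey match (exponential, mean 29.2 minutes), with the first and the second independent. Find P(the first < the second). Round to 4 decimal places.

0.6854

λ_1 = 1/13.4 = 0.0746269, λ_2 = 1/29.2 = 0.0342466.
For independent exponentials, P(the first < the second) = λ_1/(λ_1+λ_2) = 0.0746269/0.108873 ≈ 0.6854.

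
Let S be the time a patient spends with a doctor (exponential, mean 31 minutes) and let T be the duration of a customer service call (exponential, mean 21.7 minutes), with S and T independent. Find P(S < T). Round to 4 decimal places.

0.4118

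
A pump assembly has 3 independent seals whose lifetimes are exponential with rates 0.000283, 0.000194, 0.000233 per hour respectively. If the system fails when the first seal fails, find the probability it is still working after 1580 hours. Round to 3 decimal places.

The time to first failure is exponential with rate Σλ = 0.000283 + 0.000194 + 0.000233 = 0.00071.
P(min > 1580) = e^(−0.00071·1580) = e^(−1.1218) ≈ 0.326.

0.326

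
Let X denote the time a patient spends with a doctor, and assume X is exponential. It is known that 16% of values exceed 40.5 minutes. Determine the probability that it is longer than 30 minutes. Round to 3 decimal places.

e^(−λ·40.5) = 0.16 ⇒ λ = −ln(0.16)/40.5 = 0.0452489.
P(X > 30) = e^(−0.0452489·30) = e^(−1.3575) ≈ 0.257.

0.257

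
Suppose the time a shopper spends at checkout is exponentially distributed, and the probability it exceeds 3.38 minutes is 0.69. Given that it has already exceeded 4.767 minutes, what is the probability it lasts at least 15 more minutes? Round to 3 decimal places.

0.193

From e^(−λ·3.38) = 0.69, λ = −ln(0.69)/3.38 = 0.109782.
Memoryless: P(X > 4.767+15 | X > 4.767) = P(X > 15) = e^(−0.109782·15) ≈ 0.193.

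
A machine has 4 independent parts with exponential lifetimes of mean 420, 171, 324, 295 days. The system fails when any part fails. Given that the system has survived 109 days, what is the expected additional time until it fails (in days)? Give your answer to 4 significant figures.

68.00

First-failure rate Σλ = 1/420 + 1/171 + 1/324 + 1/295 = 0.0147052.
By memorylessness the expected residual is 1/Σλ = 68.0034 days, regardless of the 109 already elapsed.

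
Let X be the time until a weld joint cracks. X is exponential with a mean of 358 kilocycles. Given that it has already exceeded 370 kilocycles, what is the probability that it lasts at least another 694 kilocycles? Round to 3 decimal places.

0.144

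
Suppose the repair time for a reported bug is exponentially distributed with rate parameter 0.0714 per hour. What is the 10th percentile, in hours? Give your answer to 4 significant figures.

Set 1 − e^(−λt) = 0.1, so t = −ln(0.9)/λ = 0.10536/0.0714 ≈ 1.47564 hours.

1.476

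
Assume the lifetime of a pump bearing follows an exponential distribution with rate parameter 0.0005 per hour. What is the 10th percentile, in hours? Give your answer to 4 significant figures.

Set 1 − e^(−λt) = 0.1, so t = −ln(0.9)/λ = 0.10536/0.0005 ≈ 210.721 hours.

210.7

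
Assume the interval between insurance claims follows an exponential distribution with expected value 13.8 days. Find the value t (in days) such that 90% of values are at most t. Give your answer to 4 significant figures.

The rate is λ = 1/13.8 = 0.0724638 per day.
Set 1 − e^(−λt) = 0.9, so t = −ln(0.1)/λ = 2.3026/0.0724638 ≈ 31.7757 days.

31.78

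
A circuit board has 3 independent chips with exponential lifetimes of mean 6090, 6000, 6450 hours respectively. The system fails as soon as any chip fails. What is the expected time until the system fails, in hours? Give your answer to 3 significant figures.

2060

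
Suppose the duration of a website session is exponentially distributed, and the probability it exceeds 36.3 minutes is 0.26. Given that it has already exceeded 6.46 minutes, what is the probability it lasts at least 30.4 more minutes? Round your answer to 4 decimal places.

0.3236

From e^(−λ·36.3) = 0.26, λ = −ln(0.26)/36.3 = 0.0371095.
Memoryless: P(X > 6.46+30.4 | X > 6.46) = P(X > 30.4) = e^(−0.0371095·30.4) ≈ 0.3236.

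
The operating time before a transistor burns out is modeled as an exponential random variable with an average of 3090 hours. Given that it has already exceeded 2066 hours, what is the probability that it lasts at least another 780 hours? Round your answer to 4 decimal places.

0.7769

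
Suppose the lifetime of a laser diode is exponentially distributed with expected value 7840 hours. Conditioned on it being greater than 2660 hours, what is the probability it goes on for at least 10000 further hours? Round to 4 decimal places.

0.2793

The rate is λ = 1/7840 = 0.000127551 per hour.
The exponential is memoryless, so the remaining time is again Exp(λ): the condition X > 2660 is irrelevant.
P(X > 10000) = e^(−1.2755) ≈ 0.2793.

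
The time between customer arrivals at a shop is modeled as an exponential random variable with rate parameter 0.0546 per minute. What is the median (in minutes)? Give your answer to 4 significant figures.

Set 1 − e^(−λt) = 0.5, so t = −ln(0.5)/λ = 0.69315/0.0546 ≈ 12.695 minutes.

12.70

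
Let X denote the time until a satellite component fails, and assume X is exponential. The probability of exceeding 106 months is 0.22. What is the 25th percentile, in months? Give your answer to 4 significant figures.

e^(−λ·106) = 0.22 ⇒ λ = −ln(0.22)/106 = 0.0142842.
25th percentile: 1 − e^(−λt) = 0.25, t = −ln(0.75)/λ = 20.1398 months.

20.14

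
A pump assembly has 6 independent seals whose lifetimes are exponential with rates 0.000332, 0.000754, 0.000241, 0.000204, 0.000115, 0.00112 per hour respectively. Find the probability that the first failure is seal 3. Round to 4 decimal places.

0.0871

The time to first failure is exponential with rate Σλ = 0.000332 + 0.000754 + 0.000241 + 0.000204 + 0.000115 + 0.00112 = 0.002766.
P(seal 3 first) = λ_3/Σλ = 0.000241/0.002766 ≈ 0.0871.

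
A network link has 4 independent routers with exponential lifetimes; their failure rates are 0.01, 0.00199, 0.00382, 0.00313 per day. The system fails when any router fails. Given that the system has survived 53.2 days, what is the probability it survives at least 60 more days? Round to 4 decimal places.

0.3210

Time to first failure ~ Exp(Σλ) with Σλ = 0.01894.
By memorylessness, P(T > 53.2+60 | T > 53.2) = P(T > 60) = e^(−0.01894·60) ≈ 0.3210.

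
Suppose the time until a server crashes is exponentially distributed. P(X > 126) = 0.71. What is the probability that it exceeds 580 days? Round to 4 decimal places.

0.2067

e^(−λ·126) = 0.71 ⇒ λ = −ln(0.71)/126 = 0.00271818.
P(X > 580) = e^(−0.00271818·580) = e^(−1.5765) ≈ 0.2067.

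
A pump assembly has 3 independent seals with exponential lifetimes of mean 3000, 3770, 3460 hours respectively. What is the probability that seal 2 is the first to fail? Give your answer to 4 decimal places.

0.2988

Rates: λ_i = 1/mean_i → 0.000333333, 0.000265252, 0.000289017; Σλ = 0.000887603.
P(seal 2 first) = λ_2/Σλ = 0.000265252/0.000887603 ≈ 0.2988.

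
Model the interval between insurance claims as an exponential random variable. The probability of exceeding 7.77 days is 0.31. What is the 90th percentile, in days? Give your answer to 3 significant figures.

15.3

e^(−λ·7.77) = 0.31 ⇒ λ = −ln(0.31)/7.77 = 0.150731.
90th percentile: 1 − e^(−λt) = 0.9, t = −ln(0.1)/λ = 15.2761 days.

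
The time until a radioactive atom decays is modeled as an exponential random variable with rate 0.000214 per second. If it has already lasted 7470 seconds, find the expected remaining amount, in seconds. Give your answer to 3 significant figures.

4670

By memorylessness, the remaining amount past any threshold is again Exp(λ) with mean 1/λ = 4672.9 seconds.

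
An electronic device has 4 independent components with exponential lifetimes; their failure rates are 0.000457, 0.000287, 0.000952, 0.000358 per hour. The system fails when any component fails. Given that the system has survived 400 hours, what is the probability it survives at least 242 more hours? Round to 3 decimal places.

Time to first failure ~ Exp(Σλ) with Σλ = 0.002054.
By memorylessness, P(T > 400+242 | T > 400) = P(T > 242) = e^(−0.002054·242) ≈ 0.608.

0.608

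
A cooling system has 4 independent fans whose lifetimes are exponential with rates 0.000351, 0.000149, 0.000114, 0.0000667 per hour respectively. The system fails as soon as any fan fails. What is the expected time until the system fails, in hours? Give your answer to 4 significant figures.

The time to first failure is exponential with rate Σλ = 0.000351 + 0.000149 + 0.000114 + 0.0000667 = 0.0006807.
E[min] = 1/Σλ = 1/0.0006807 = 1469.08 hours.

1469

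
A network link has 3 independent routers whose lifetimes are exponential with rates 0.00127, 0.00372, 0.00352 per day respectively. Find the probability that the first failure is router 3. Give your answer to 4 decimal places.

0.4136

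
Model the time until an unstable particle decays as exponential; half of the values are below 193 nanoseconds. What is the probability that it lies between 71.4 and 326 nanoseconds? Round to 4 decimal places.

0.4637

For an exponential, median = ln(2)/λ, so λ = ln 2 / 193 = 0.00359144 per nanosecond.
P(71.4 < X < 326) = e^(−λ·71.4) − e^(−λ·326) = 0.77381 − 0.31012 ≈ 0.4637.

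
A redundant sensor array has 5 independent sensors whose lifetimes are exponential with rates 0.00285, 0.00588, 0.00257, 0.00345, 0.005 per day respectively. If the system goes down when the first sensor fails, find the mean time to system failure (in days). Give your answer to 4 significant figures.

The time to first failure is exponential with rate Σλ = 0.00285 + 0.00588 + 0.00257 + 0.00345 + 0.005 = 0.01975.
E[min] = 1/Σλ = 1/0.01975 = 50.6329 days.

50.63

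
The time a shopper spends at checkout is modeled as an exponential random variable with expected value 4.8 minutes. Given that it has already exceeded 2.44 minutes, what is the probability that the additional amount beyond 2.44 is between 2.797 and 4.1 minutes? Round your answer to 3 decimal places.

The rate is λ = 1/4.8 = 0.208333 per minute.
Memoryless: the residual past 2.44 is again Exp(λ).
P(2.797 < residual < 4.1) = e^(−λ·2.797) − e^(−λ·4.1) = 0.55838 − 0.42564 ≈ 0.133.

0.133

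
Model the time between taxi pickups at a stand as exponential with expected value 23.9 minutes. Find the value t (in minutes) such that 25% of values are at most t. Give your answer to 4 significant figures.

6.876

The rate is λ = 1/23.9 = 0.041841 per minute.
Set 1 − e^(−λt) = 0.25, so t = −ln(0.75)/λ = 0.28768/0.041841 ≈ 6.8756 minutes.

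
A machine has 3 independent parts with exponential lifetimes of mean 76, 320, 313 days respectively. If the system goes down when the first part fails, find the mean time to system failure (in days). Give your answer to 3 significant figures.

The first failure time is exponential with rate Σλ_i = 1/76 + 1/320 + 1/313 = 0.0194778 per day.
E[min] = 1/Σλ = 1/0.0194778 = 51.3405 days.

51.3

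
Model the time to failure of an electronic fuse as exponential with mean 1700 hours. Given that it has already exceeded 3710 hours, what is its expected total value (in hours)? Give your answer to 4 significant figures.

The rate is λ = 1/1700 = 0.000588235 per hour.
By memorylessness, E[X | X > 3710] = 3710 + 1/λ = 3710 + 1700 = 5410 hours.

5410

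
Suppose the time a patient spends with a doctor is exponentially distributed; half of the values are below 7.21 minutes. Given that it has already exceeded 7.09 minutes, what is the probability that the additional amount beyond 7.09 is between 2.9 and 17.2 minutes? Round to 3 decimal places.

0.565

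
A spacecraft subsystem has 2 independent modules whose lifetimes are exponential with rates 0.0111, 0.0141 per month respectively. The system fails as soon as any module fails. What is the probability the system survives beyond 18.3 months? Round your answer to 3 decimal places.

0.631

The time to first failure is exponential with rate Σλ = 0.0111 + 0.0141 = 0.0252.
P(min > 18.3) = e^(−0.0252·18.3) = e^(−0.46116) ≈ 0.631.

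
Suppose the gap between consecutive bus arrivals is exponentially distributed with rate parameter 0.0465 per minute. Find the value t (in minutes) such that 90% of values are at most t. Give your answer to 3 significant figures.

Set 1 − e^(−λt) = 0.9, so t = −ln(0.1)/λ = 2.3026/0.0465 ≈ 49.518 minutes.

49.5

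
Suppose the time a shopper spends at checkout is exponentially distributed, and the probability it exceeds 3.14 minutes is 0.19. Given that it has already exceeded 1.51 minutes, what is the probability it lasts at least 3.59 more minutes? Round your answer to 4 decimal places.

From e^(−λ·3.14) = 0.19, λ = −ln(0.19)/3.14 = 0.528895.
Memoryless: P(X > 1.51+3.59 | X > 1.51) = P(X > 3.59) = e^(−0.528895·3.59) ≈ 0.1498.

0.1498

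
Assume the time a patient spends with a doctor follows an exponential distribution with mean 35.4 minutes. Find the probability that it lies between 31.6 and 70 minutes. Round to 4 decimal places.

The rate is λ = 1/35.4 = 0.0282486 per minute.
P(31.6 < X < 70) = e^(−λ·31.6) − e^(−λ·70) = 0.40957 − 0.13843 ≈ 0.2711.

0.2711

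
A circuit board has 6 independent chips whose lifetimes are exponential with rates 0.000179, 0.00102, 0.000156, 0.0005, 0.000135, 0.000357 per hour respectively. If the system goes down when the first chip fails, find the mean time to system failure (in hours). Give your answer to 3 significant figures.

426

The time to first failure is exponential with rate Σλ = 0.000179 + 0.00102 + 0.000156 + 0.0005 + 0.000135 + 0.000357 = 0.002347.
E[min] = 1/Σλ = 1/0.002347 = 426.076 hours.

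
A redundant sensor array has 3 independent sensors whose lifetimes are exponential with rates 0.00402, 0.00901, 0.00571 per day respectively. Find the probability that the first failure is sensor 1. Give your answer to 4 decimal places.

0.2145

The time to first failure is exponential with rate Σλ = 0.00402 + 0.00901 + 0.00571 = 0.01874.
P(sensor 1 first) = λ_1/Σλ = 0.00402/0.01874 ≈ 0.2145.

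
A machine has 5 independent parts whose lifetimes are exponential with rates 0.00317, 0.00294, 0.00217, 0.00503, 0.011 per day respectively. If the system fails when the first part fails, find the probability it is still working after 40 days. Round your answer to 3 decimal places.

The time to first failure is exponential with rate Σλ = 0.00317 + 0.00294 + 0.00217 + 0.00503 + 0.011 = 0.02431.
P(min > 40) = e^(−0.02431·40) = e^(−0.9724) ≈ 0.378.

0.378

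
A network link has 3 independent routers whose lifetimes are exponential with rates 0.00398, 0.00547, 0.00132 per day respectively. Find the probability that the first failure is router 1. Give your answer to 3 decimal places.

The time to first failure is exponential with rate Σλ = 0.00398 + 0.00547 + 0.00132 = 0.01077.
P(router 1 first) = λ_1/Σλ = 0.00398/0.01077 ≈ 0.370.

0.370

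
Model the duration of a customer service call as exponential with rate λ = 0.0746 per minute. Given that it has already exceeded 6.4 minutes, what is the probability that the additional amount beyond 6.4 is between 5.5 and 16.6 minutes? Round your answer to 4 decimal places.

Memoryless: the residual past 6.4 is again Exp(λ).
P(5.5 < residual < 16.6) = e^(−λ·5.5) − e^(−λ·16.6) = 0.66345 − 0.28986 ≈ 0.3736.

0.3736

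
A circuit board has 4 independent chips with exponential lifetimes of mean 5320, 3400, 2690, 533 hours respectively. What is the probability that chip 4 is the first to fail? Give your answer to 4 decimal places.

0.6872

Rates: λ_i = 1/mean_i → 0.00018797, 0.000294118, 0.000371747, 0.00187617; Σλ = 0.00273001.
P(chip 4 first) = λ_4/Σλ = 0.00187617/0.00273001 ≈ 0.6872.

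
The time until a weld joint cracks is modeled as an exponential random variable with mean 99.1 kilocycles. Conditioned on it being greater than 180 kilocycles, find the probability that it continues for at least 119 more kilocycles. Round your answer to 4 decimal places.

The rate is λ = 1/99.1 = 0.0100908 per kilocycle.
P(X > s+t | X > s) = e^(−λ(s+t))/e^(−λs) = e^(−λt), independent of s = 180.
P(X > 119) = e^(−1.2008) ≈ 0.3010.

0.3010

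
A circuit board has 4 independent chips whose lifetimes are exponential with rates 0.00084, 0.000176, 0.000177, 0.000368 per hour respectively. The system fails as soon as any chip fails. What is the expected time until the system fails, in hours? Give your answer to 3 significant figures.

The time to first failure is exponential with rate Σλ = 0.00084 + 0.000176 + 0.000177 + 0.000368 = 0.001561.
E[min] = 1/Σλ = 1/0.001561 = 640.615 hours.

641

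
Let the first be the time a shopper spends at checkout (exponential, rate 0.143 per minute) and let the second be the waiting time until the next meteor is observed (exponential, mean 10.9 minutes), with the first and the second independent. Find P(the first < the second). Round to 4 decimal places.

λ_1 = 0.143, λ_2 = 1/10.9 = 0.0917431.
For independent exponentials, P(the first < the second) = λ_1/(λ_1+λ_2) = 0.143/0.234743 ≈ 0.6092.

0.6092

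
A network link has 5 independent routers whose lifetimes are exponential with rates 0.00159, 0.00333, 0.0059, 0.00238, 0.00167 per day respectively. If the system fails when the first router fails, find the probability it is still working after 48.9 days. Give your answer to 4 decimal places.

0.4833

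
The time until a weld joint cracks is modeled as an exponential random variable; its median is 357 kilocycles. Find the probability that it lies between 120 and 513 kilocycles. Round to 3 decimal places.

For an exponential, median = ln(2)/λ, so λ = ln 2 / 357 = 0.00194159 per kilocycle.
P(120 < X < 513) = e^(−λ·120) − e^(−λ·513) = 0.79216 − 0.36934 ≈ 0.423.

0.423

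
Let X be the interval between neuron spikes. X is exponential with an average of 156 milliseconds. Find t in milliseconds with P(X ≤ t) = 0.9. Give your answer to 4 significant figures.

359.2

The rate is λ = 1/156 = 0.00641026 per millisecond.
Set 1 − e^(−λt) = 0.9, so t = −ln(0.1)/λ = 2.3026/0.00641026 ≈ 359.203 milliseconds.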